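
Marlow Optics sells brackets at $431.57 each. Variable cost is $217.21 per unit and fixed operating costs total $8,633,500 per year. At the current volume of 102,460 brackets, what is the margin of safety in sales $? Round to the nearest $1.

Each unit contributes $431.57 − $217.21 = $214.36. Break-even units = $8,633,500 ÷ $214.36 = 40,275.70; break-even revenue = 40,275.70 × $431.57 = $17,381,785.76.
Actual sales revenue = 102,460 × $431.57 = $44,218,662.20.
Margin of safety = $44,218,662.20 − $17,381,785.76 = $26,836,876.

$26,836,876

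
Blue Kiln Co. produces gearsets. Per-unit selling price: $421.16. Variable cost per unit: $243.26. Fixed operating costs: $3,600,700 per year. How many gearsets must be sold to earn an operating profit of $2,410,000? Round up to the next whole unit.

33,787 gearsets

Unit CM = price − variable cost = $421.16 − $243.26 = $177.90.
Units = (FC + target) / CM = ($3,600,700 + $2,410,000) / $177.90 = 33,786.96, so 33,787 gearsets.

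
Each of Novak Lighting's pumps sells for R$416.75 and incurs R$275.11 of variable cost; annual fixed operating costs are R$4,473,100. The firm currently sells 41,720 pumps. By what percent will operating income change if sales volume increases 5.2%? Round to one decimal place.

Contribution at this volume is 41,720 × R$141.64 = R$5,909,220.80.
Operating income = contribution − fixed costs = R$5,909,220.80 − R$4,473,100 = R$1,436,120.80.
Degree of operating leverage = R$5,909,220.80 / R$1,436,120.80 = 4.1147.
%ΔEBIT = DOL × %ΔSales = 4.1147 × +5.2% = +21.4%.

+21.4%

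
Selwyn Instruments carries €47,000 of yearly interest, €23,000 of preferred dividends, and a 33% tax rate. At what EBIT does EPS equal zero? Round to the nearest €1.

€81,328

Grossing the preferred dividend up to pre-tax terms: €23,000 / (1 − 0.33) = €34,328.36.
Financial break-even EBIT = interest + D_p ÷ (1 − t) = €47,000 + €34,328.36 = €81,328.36.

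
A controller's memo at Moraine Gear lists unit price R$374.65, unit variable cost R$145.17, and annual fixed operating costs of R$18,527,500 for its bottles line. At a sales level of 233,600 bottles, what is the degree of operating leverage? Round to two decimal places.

1.53

Total contribution margin = 233,600 × R$229.48 = R$53,606,528.00.
Operating income = contribution − fixed costs = R$53,606,528.00 − R$18,527,500 = R$35,079,028.00.
DOL = contribution ÷ EBIT = R$53,606,528.00 ÷ R$35,079,028.00 = 1.5282.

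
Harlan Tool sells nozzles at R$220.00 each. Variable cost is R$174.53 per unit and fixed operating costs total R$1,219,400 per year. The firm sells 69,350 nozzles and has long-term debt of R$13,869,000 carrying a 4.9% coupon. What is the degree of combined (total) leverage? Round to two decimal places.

2.51

Contribution at this volume is 69,350 × R$45.47 = R$3,153,344.50.
Operating income = contribution − fixed costs = R$3,153,344.50 − R$1,219,400 = R$1,933,944.50. Interest = R$679,581.00, so EBIT − I = R$1,254,363.50.
DCL = contribution ÷ (EBIT − I) = R$3,153,344.50 ÷ R$1,254,363.50 = 2.5139.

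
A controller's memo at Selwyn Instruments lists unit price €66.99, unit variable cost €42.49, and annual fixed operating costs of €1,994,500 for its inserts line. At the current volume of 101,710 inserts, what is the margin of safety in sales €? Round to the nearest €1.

€1,360,020

Each unit contributes €66.99 − €42.49 = €24.50. Break-even units = €1,994,500 ÷ €24.50 = 81,408.16; break-even revenue = 81,408.16 × €66.99 = €5,453,532.86.
Current sales = 101,710 × €66.99 = €6,813,552.90.
Margin of safety = €6,813,552.90 − €5,453,532.86 = €1,360,020.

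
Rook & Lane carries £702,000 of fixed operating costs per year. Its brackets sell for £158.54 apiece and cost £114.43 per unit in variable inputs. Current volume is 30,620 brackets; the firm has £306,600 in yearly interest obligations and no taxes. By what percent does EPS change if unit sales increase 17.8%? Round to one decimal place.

+70.3%

At 30,620 units, contribution = 30,620 × £44.11 = £1,350,648.20.
EBIT = £1,350,648.20 − £702,000 = £648,648.20.
After interest of £306,600.00, pre-tax earnings = £342,048.20.
DCL = total CM / (EBIT − I) = £1,350,648.20 / £342,048.20 = 3.9487.
EPS therefore changes by 3.9487 × (+17.8%) = +70.3%.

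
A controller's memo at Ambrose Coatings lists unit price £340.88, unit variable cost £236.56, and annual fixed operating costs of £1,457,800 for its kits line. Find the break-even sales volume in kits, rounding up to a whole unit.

13,975 kits

Contribution margin per unit = £340.88 − £236.56 = £104.32.
Break-even Q = £1,457,800 / £104.32 = 13,974.31 → 13,975 kits.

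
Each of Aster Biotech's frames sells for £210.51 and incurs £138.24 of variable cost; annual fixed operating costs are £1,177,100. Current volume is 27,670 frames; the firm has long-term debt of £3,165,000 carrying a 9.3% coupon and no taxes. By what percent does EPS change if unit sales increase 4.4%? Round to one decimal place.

+16.7%

At 27,670 units, contribution = 27,670 × £72.27 = £1,999,710.90.
Subtracting fixed costs: EBIT = £1,999,710.90 − £1,177,100 = £822,610.90.
Interest = £294,345.00, so EBIT − I = £528,265.90.
Degree of combined leverage = contribution ÷ (EBIT − I) = £1,999,710.90 ÷ £528,265.90 = 3.7854.
EPS therefore changes by 3.7854 × (+4.4%) = +16.7%.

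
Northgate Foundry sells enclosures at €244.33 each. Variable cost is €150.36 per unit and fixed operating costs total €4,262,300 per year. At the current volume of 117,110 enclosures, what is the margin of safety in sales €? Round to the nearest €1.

Unit CM = price − variable cost = €244.33 − €150.36 = €93.97. Break-even units = €4,262,300 ÷ €93.97 = 45,358.09; break-even revenue = 45,358.09 × €244.33 = €11,082,342.86.
Actual sales revenue = 117,110 × €244.33 = €28,613,486.30.
Margin of safety = €28,613,486.30 − €11,082,342.86 = €17,531,143.

€17,531,143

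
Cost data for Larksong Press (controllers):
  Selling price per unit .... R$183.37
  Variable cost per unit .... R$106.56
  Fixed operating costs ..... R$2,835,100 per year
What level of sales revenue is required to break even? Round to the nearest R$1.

CM per unit = R$183.37 − R$106.56 = R$76.81; CM ratio = R$76.81 / R$183.37 = 0.4189.
Break-even revenue = fixed costs × price ÷ CM = R$2,835,100 × R$183.37 ÷ R$76.81 = R$6,768,289.

R$6,768,289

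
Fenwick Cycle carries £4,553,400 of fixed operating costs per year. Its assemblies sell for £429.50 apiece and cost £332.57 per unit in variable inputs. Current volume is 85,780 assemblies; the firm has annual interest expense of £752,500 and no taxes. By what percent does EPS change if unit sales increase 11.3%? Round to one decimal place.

+31.2%

At 85,780 units, contribution = 85,780 × £96.93 = £8,314,655.40.
EBIT = £8,314,655.40 − £4,553,400 = £3,761,255.40.
Interest = £752,500.00, so EBIT − I = £3,008,755.40.
Degree of combined leverage = contribution ÷ (EBIT − I) = £8,314,655.40 ÷ £3,008,755.40 = 2.7635.
%ΔEPS = DCL × %ΔSales = 2.7635 × +11.3% = +31.2%.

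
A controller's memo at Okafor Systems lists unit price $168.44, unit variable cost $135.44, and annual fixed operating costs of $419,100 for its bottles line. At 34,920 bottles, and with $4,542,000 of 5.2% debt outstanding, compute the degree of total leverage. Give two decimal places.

Contribution at this volume is 34,920 × $33.00 = $1,152,360.00.
Subtracting fixed costs: EBIT = $1,152,360.00 − $419,100 = $733,260.00. Interest = $236,184.00.
DOL = $1,152,360.00 ÷ $733,260.00 = 1.5716; DFL = $733,260.00 ÷ $497,076.00 = 1.4751.
Combined leverage = 1.5716 × 1.4751 = 2.3183.

2.32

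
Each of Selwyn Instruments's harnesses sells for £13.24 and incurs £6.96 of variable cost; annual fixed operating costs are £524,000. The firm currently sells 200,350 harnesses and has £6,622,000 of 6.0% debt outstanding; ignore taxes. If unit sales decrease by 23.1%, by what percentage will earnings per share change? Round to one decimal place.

-86.3%

Contribution at this volume is 200,350 × £6.28 = £1,258,198.00.
EBIT = £1,258,198.00 − £524,000 = £734,198.00.
Interest = £397,320.00, so EBIT − I = £336,878.00.
Degree of combined leverage = contribution ÷ (EBIT − I) = £1,258,198.00 ÷ £336,878.00 = 3.7349.
EPS therefore changes by 3.7349 × (-23.1%) = -86.3%.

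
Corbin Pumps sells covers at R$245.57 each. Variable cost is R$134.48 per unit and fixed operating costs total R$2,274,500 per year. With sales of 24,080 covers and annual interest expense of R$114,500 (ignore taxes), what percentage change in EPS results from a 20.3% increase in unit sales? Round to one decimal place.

+189.8%

Total contribution margin = 24,080 × R$111.09 = R$2,675,047.20.
Subtracting fixed costs: EBIT = R$2,675,047.20 − R$2,274,500 = R$400,547.20.
Interest = R$114,500.00, so EBIT − I = R$286,047.20.
DCL = total CM / (EBIT − I) = R$2,675,047.20 / R$286,047.20 = 9.3518.
EPS therefore changes by 9.3518 × (+20.3%) = +189.8%.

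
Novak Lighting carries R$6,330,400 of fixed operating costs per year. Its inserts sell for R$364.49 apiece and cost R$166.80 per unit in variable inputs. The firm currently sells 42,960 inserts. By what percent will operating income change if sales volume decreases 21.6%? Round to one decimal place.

-84.8%

Contribution at this volume is 42,960 × R$197.69 = R$8,492,762.40.
Operating income = contribution − fixed costs = R$8,492,762.40 − R$6,330,400 = R$2,162,362.40.
DOL = contribution ÷ EBIT = R$8,492,762.40 ÷ R$2,162,362.40 = 3.9275.
So EBIT moves 3.9275 × (-21.6%) = -84.8%.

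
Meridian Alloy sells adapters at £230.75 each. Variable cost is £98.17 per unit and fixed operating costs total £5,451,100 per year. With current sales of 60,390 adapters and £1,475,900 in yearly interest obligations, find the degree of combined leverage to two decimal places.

7.42

Total contribution margin = 60,390 × £132.58 = £8,006,506.20.
Operating income = contribution − fixed costs = £8,006,506.20 − £5,451,100 = £2,555,406.20. Interest = £1,475,900.00, so EBIT − I = £1,079,506.20.
DCL = contribution ÷ (EBIT − I) = £8,006,506.20 ÷ £1,079,506.20 = 7.4168.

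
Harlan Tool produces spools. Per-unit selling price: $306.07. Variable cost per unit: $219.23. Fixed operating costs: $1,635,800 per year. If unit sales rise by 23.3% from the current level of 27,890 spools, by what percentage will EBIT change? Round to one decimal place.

+71.8%

Contribution at this volume is 27,890 × $86.84 = $2,421,967.60.
EBIT = $2,421,967.60 − $1,635,800 = $786,167.60.
So DOL = total CM / EBIT = $2,421,967.60 / $786,167.60 = 3.0807.
Operating income changes by 3.0807 × +23.3% = +71.8%.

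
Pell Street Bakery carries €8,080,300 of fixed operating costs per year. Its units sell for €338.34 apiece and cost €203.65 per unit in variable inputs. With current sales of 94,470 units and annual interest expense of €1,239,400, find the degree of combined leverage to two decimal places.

Contribution at this volume is 94,470 × €134.69 = €12,724,164.30.
Subtracting fixed costs: EBIT = €12,724,164.30 − €8,080,300 = €4,643,864.30. Interest = €1,239,400.00.
DOL = €12,724,164.30 ÷ €4,643,864.30 = 2.7400; DFL = €4,643,864.30 ÷ €3,404,464.30 = 1.3641.
Combined leverage = 2.7400 × 1.3641 = 3.7376.

3.74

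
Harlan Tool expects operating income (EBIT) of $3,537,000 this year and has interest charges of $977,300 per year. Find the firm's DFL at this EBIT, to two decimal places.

Annual interest charges come to $977,300.00.
DFL = EBIT ÷ (EBIT − I) = $3,537,000 ÷ ($3,537,000 − $977,300.00) = $3,537,000 ÷ $2,559,700.00 = 1.3818.

1.38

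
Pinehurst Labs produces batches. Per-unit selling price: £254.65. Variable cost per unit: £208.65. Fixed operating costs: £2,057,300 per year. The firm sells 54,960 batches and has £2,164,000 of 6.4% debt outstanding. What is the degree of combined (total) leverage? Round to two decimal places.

At 54,960 units, contribution = 54,960 × £46.00 = £2,528,160.00.
Operating income = contribution − fixed costs = £2,528,160.00 − £2,057,300 = £470,860.00. Interest = £138,496.00, so EBIT − I = £332,364.00.
Degree of total leverage = total CM / (EBIT − interest) = £2,528,160.00 / £332,364.00 = 7.6066.

7.61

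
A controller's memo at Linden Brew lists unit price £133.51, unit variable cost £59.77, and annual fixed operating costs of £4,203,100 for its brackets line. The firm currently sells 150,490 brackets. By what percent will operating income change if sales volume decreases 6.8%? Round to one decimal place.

At 150,490 units, contribution = 150,490 × £73.74 = £11,097,132.60.
Operating income = contribution − fixed costs = £11,097,132.60 − £4,203,100 = £6,894,032.60.
Degree of operating leverage = £11,097,132.60 / £6,894,032.60 = 1.6097.
%ΔEBIT = DOL × %ΔSales = 1.6097 × -6.8% = -10.9%.

-10.9%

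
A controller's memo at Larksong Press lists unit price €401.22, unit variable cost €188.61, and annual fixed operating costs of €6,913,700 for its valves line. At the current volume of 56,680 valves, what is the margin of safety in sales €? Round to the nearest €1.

Each unit contributes €401.22 − €188.61 = €212.61. Break-even units = €6,913,700 ÷ €212.61 = 32,518.23; break-even revenue = 32,518.23 × €401.22 = €13,046,962.58.
Actual sales revenue = 56,680 × €401.22 = €22,741,149.60.
Margin of safety = €22,741,149.60 − €13,046,962.58 = €9,694,187.

€9,694,187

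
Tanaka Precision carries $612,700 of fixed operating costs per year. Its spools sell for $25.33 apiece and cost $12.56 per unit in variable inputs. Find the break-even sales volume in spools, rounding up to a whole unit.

Unit CM = price − variable cost = $25.33 − $12.56 = $12.77.
Break-even volume = fixed costs ÷ CM per unit = $612,700 ÷ $12.77 = 47,979.64, so 47,980 spools.

47,980 spools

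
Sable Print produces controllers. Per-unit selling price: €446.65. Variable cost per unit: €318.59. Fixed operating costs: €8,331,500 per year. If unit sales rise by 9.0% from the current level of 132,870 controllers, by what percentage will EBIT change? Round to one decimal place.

Total contribution margin = 132,870 × €128.06 = €17,015,332.20.
Subtracting fixed costs: EBIT = €17,015,332.20 − €8,331,500 = €8,683,832.20.
Degree of operating leverage = €17,015,332.20 / €8,683,832.20 = 1.9594.
Operating income changes by 1.9594 × +9.0% = +17.6%.

+17.6%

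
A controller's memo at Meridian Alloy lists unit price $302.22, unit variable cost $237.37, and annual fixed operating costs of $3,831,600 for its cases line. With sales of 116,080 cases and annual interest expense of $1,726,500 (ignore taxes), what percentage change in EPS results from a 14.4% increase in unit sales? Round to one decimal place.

+55.0%

At 116,080 units, contribution = 116,080 × $64.85 = $7,527,788.00.
Subtracting fixed costs: EBIT = $7,527,788.00 − $3,831,600 = $3,696,188.00.
Interest = $1,726,500.00, so EBIT − I = $1,969,688.00.
Degree of combined leverage = contribution ÷ (EBIT − I) = $7,527,788.00 ÷ $1,969,688.00 = 3.8218.
EPS therefore changes by 3.8218 × (+14.4%) = +55.0%.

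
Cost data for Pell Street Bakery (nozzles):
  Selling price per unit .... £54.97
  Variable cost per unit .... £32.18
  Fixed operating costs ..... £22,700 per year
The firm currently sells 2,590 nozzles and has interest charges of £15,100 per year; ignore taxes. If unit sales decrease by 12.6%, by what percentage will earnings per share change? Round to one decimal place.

Total contribution margin = 2,590 × £22.79 = £59,026.10.
EBIT = £59,026.10 − £22,700 = £36,326.10.
Interest = £15,100.00, so EBIT − I = £21,226.10.
DCL = total CM / (EBIT − I) = £59,026.10 / £21,226.10 = 2.7808.
EPS therefore changes by 2.7808 × (-12.6%) = -35.0%.

-35.0%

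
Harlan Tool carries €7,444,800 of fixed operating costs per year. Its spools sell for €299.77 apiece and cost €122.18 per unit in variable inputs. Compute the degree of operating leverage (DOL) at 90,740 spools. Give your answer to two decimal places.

At 90,740 units, contribution = 90,740 × €177.59 = €16,114,516.60.
Subtracting fixed costs: EBIT = €16,114,516.60 − €7,444,800 = €8,669,716.60.
So DOL = total CM / EBIT = €16,114,516.60 / €8,669,716.60 = 1.8587.

1.86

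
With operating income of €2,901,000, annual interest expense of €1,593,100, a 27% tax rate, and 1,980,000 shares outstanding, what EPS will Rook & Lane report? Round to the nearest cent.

Pre-tax income = €2,901,000 − €1,593,100.00 = €1,307,900.00.
Net income = €1,307,900.00 × (1 − 0.27) = €954,767.00.
EPS = €954,767.00 ÷ 1,980,000 = €0.48.

€0.48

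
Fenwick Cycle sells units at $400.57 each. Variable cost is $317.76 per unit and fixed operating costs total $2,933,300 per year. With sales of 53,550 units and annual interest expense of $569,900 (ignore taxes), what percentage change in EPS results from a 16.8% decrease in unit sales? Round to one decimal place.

-80.0%

Total contribution margin = 53,550 × $82.81 = $4,434,475.50.
Subtracting fixed costs: EBIT = $4,434,475.50 − $2,933,300 = $1,501,175.50.
After interest of $569,900.00, pre-tax earnings = $931,275.50.
DCL = total CM / (EBIT − I) = $4,434,475.50 / $931,275.50 = 4.7617.
EPS therefore changes by 4.7617 × (-16.8%) = -80.0%.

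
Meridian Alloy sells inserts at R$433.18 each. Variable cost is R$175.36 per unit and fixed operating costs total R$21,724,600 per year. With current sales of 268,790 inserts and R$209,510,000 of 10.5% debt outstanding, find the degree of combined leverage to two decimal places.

Contribution at this volume is 268,790 × R$257.82 = R$69,299,437.80.
EBIT = R$69,299,437.80 − R$21,724,600 = R$47,574,837.80. Interest = R$21,998,550.00.
DOL = R$69,299,437.80 ÷ R$47,574,837.80 = 1.4566; DFL = R$47,574,837.80 ÷ R$25,576,287.80 = 1.8601.
DCL = DOL × DFL = 1.4566 × 1.8601 = 2.7094.

2.71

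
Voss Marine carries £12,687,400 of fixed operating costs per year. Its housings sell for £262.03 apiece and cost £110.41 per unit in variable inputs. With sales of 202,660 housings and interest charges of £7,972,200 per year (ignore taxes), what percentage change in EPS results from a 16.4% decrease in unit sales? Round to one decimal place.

-50.1%

Contribution at this volume is 202,660 × £151.62 = £30,727,309.20.
EBIT = £30,727,309.20 − £12,687,400 = £18,039,909.20.
Interest = £7,972,200.00, so EBIT − I = £10,067,709.20.
Degree of combined leverage = contribution ÷ (EBIT − I) = £30,727,309.20 ÷ £10,067,709.20 = 3.0521.
EPS therefore changes by 3.0521 × (-16.4%) = -50.1%.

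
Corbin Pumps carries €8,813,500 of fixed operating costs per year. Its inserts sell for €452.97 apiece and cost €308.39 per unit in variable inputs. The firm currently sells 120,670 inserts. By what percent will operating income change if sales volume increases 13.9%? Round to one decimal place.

At 120,670 units, contribution = 120,670 × €144.58 = €17,446,468.60.
Subtracting fixed costs: EBIT = €17,446,468.60 − €8,813,500 = €8,632,968.60.
Degree of operating leverage = €17,446,468.60 / €8,632,968.60 = 2.0209.
Operating income changes by 2.0209 × +13.9% = +28.1%.

+28.1%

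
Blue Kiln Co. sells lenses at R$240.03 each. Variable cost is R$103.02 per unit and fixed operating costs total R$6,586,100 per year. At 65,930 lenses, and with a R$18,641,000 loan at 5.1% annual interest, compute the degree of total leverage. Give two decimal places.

Total contribution margin = 65,930 × R$137.01 = R$9,033,069.30.
EBIT = R$9,033,069.30 − R$6,586,100 = R$2,446,969.30. Interest = R$950,691.00.
DOL = R$9,033,069.30 ÷ R$2,446,969.30 = 3.6915; DFL = R$2,446,969.30 ÷ R$1,496,278.30 = 1.6354.
DCL = DOL × DFL = 3.6915 × 1.6354 = 6.0371.

6.04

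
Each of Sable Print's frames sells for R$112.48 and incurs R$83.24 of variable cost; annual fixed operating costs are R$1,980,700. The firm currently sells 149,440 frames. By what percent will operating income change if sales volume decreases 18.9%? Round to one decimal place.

-34.6%

At 149,440 units, contribution = 149,440 × R$29.24 = R$4,369,625.60.
Subtracting fixed costs: EBIT = R$4,369,625.60 − R$1,980,700 = R$2,388,925.60.
Degree of operating leverage = R$4,369,625.60 / R$2,388,925.60 = 1.8291.
So EBIT moves 1.8291 × (-18.9%) = -34.6%.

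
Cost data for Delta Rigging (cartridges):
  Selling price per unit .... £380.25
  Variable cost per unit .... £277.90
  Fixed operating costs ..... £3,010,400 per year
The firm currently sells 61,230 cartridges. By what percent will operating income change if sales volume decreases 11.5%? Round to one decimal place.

Total contribution margin = 61,230 × £102.35 = £6,266,890.50.
Subtracting fixed costs: EBIT = £6,266,890.50 − £3,010,400 = £3,256,490.50.
So DOL = total CM / EBIT = £6,266,890.50 / £3,256,490.50 = 1.9244.
Operating income changes by 1.9244 × -11.5% = -22.1%.

-22.1%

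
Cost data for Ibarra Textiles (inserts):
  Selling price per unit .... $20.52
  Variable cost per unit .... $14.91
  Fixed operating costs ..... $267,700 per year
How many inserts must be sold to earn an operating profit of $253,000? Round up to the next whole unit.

Contribution margin per unit = $20.52 − $14.91 = $5.61.
Units = (FC + target) / CM = ($267,700 + $253,000) / $5.61 = 92,816.40, so 92,817 inserts.

92,817 inserts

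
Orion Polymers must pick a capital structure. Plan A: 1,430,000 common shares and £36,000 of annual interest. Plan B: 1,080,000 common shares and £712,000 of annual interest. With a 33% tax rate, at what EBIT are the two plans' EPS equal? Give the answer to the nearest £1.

£2,797,943

At indifference, (EBIT − 36,000)(1 − t)/1,430,000 = (EBIT − 712,000)(1 − t)/1,080,000.
The (1 − t) factor cancels: (EBIT − 36,000) × 1,080,000 = (EBIT − 712,000) × 1,430,000.
EBIT × (1,430,000 − 1,080,000) = 712,000 × 1,430,000 − 36,000 × 1,080,000 = 979,280,000,000, so EBIT = 979,280,000,000 ÷ 350,000 = 2,797,942.86.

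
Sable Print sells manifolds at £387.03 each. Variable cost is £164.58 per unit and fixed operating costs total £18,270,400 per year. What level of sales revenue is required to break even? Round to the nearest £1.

£31,787,786

Contribution margin per unit = £387.03 − £164.58 = £222.45, a CM ratio of £222.45 ÷ £387.03 = 0.5748.
Break-even revenue = fixed costs × price ÷ CM = £18,270,400 × £387.03 ÷ £222.45 = £31,787,786.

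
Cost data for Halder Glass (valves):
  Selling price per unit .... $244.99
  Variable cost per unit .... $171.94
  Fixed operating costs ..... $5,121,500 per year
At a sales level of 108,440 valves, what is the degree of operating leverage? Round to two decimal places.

At 108,440 units, contribution = 108,440 × $73.05 = $7,921,542.00.
Subtracting fixed costs: EBIT = $7,921,542.00 − $5,121,500 = $2,800,042.00.
Degree of operating leverage = $7,921,542.00 / $2,800,042.00 = 2.8291.

2.83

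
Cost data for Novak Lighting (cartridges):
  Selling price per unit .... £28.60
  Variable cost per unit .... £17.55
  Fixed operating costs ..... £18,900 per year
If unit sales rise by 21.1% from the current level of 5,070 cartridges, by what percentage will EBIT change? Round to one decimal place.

Contribution at this volume is 5,070 × £11.05 = £56,023.50.
Subtracting fixed costs: EBIT = £56,023.50 − £18,900 = £37,123.50.
Degree of operating leverage = £56,023.50 / £37,123.50 = 1.5091.
Operating income changes by 1.5091 × +21.1% = +31.8%.

+31.8%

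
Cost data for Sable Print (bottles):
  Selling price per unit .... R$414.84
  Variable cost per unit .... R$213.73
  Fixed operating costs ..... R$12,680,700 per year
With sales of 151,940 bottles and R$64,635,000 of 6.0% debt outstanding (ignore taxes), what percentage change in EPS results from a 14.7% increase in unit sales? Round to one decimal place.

At 151,940 units, contribution = 151,940 × R$201.11 = R$30,556,653.40.
Subtracting fixed costs: EBIT = R$30,556,653.40 − R$12,680,700 = R$17,875,953.40.
Interest = R$3,878,100.00, so EBIT − I = R$13,997,853.40.
Degree of combined leverage = contribution ÷ (EBIT − I) = R$30,556,653.40 ÷ R$13,997,853.40 = 2.1830.
EPS therefore changes by 2.1830 × (+14.7%) = +32.1%.

+32.1%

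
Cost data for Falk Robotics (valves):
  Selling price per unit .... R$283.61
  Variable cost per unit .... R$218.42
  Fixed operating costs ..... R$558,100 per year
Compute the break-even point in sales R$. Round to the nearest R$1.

Contribution margin per unit = R$283.61 − R$218.42 = R$65.19, a CM ratio of R$65.19 ÷ R$283.61 = 0.2299.
Break-even sales = FC ÷ CM ratio = R$558,100 × R$283.61 / R$65.19 = R$2,428,022.

R$2,428,022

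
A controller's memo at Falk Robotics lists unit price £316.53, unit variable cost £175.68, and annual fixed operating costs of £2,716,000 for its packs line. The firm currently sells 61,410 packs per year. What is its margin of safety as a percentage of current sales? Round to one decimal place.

68.6%

Unit CM = price − variable cost = £316.53 − £175.68 = £140.85. Break-even units = £2,716,000 ÷ £140.85 = 19,282.93; break-even revenue = 19,282.93 × £316.53 = £6,103,624.28.
Current sales = 61,410 × £316.53 = £19,438,107.30.
Margin of safety = (£19,438,107.30 − £6,103,624.28) ÷ £19,438,107.30 = 68.6%.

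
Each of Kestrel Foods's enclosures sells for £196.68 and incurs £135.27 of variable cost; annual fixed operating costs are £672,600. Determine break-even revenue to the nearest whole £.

CM per unit = £196.68 − £135.27 = £61.41; CM ratio = £61.41 / £196.68 = 0.3122.
Break-even revenue = fixed costs × price ÷ CM = £672,600 × £196.68 ÷ £61.41 = £2,154,160.

£2,154,160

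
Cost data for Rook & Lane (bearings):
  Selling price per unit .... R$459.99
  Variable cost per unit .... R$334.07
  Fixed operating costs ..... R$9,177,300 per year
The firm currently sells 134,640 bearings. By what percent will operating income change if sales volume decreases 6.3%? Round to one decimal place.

Total contribution margin = 134,640 × R$125.92 = R$16,953,868.80.
Subtracting fixed costs: EBIT = R$16,953,868.80 − R$9,177,300 = R$7,776,568.80.
DOL = contribution ÷ EBIT = R$16,953,868.80 ÷ R$7,776,568.80 = 2.1801.
%ΔEBIT = DOL × %ΔSales = 2.1801 × -6.3% = -13.7%.

-13.7%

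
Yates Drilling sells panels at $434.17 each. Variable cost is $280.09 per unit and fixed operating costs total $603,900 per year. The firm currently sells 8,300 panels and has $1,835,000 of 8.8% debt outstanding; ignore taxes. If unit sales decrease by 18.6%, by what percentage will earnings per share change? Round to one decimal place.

-46.3%

At 8,300 units, contribution = 8,300 × $154.08 = $1,278,864.00.
Operating income = contribution − fixed costs = $1,278,864.00 − $603,900 = $674,964.00.
After interest of $161,480.00, pre-tax earnings = $513,484.00.
Degree of combined leverage = contribution ÷ (EBIT − I) = $1,278,864.00 ÷ $513,484.00 = 2.4906.
EPS therefore changes by 2.4906 × (-18.6%) = -46.3%.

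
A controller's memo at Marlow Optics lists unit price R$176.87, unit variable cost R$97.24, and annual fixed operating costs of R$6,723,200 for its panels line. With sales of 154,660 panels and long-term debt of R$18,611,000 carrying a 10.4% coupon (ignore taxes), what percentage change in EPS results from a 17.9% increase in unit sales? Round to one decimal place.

+60.3%

Contribution at this volume is 154,660 × R$79.63 = R$12,315,575.80.
Operating income = contribution − fixed costs = R$12,315,575.80 − R$6,723,200 = R$5,592,375.80.
Interest = R$1,935,544.00, so EBIT − I = R$3,656,831.80.
DCL = total CM / (EBIT − I) = R$12,315,575.80 / R$3,656,831.80 = 3.3678.
%ΔEPS = DCL × %ΔSales = 3.3678 × +17.9% = +60.3%.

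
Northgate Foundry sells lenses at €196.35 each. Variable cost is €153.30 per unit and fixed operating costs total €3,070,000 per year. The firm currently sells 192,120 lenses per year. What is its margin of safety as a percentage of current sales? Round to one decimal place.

Unit CM = price − variable cost = €196.35 − €153.30 = €43.05. Break-even units = €3,070,000 ÷ €43.05 = 71,312.43; break-even revenue = 71,312.43 × €196.35 = €14,002,195.12.
Actual sales revenue = 192,120 × €196.35 = €37,722,762.00.
Margin of safety = (€37,722,762.00 − €14,002,195.12) ÷ €37,722,762.00 = 62.9%.

62.9%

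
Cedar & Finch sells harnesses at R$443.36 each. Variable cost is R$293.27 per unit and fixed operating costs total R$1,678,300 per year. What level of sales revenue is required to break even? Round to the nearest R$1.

Contribution margin per unit = R$443.36 − R$293.27 = R$150.09, a CM ratio of R$150.09 ÷ R$443.36 = 0.3385.
Break-even revenue = fixed costs × price ÷ CM = R$1,678,300 × R$443.36 ÷ R$150.09 = R$4,957,633.

R$4,957,633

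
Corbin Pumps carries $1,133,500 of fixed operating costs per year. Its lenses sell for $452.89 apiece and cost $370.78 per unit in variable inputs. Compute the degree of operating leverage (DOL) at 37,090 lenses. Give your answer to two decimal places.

Total contribution margin = 37,090 × $82.11 = $3,045,459.90.
Operating income = contribution − fixed costs = $3,045,459.90 − $1,133,500 = $1,911,959.90.
DOL = contribution ÷ EBIT = $3,045,459.90 ÷ $1,911,959.90 = 1.5928.

1.59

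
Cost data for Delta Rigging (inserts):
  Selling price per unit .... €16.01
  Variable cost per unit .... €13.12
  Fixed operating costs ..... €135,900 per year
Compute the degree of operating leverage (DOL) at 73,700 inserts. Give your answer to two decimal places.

2.76

Total contribution margin = 73,700 × €2.89 = €212,993.00.
Subtracting fixed costs: EBIT = €212,993.00 − €135,900 = €77,093.00.
Degree of operating leverage = €212,993.00 / €77,093.00 = 2.7628.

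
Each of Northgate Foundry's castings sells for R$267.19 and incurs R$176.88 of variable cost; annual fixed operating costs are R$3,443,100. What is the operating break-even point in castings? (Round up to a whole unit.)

Each unit contributes R$267.19 − R$176.88 = R$90.31.
Units to break even: R$3,443,100 ÷ R$90.31 = 38,125.35, rounded up to 38,126.

38,126 castings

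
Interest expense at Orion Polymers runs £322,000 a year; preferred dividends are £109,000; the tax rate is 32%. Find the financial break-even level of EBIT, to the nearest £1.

£482,294

Preferred dividends are paid after tax, so their pre-tax equivalent is £109,000 ÷ (1 − 0.32) = £160,294.12.
EPS = 0 when EBIT covers interest plus the pre-tax preferred burden: £322,000 + £160,294.12 = £482,294.12.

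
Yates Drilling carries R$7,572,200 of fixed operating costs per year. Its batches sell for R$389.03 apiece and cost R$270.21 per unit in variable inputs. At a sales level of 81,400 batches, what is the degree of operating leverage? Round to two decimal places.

Total contribution margin = 81,400 × R$118.82 = R$9,671,948.00.
Subtracting fixed costs: EBIT = R$9,671,948.00 − R$7,572,200 = R$2,099,748.00.
DOL = contribution ÷ EBIT = R$9,671,948.00 ÷ R$2,099,748.00 = 4.6062.

4.61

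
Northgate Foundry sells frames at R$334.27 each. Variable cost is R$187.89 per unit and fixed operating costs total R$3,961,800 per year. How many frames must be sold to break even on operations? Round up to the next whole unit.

Each unit contributes R$334.27 − R$187.89 = R$146.38.
Break-even volume = fixed costs ÷ CM per unit = R$3,961,800 ÷ R$146.38 = 27,065.17, so 27,066 frames.

27,066 frames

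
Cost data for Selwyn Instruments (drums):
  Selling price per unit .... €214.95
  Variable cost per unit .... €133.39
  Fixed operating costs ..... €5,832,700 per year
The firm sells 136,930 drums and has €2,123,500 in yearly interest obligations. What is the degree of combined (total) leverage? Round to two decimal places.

Total contribution margin = 136,930 × €81.56 = €11,168,010.80.
Subtracting fixed costs: EBIT = €11,168,010.80 − €5,832,700 = €5,335,310.80. Interest = €2,123,500.00.
DOL = €11,168,010.80 ÷ €5,335,310.80 = 2.0932; DFL = €5,335,310.80 ÷ €3,211,810.80 = 1.6612.
DCL = DOL × DFL = 2.0932 × 1.6612 = 3.4772.

3.48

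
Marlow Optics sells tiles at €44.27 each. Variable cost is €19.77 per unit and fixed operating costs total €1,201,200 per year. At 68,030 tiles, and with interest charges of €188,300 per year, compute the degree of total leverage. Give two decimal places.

6.01

Total contribution margin = 68,030 × €24.50 = €1,666,735.00.
Subtracting fixed costs: EBIT = €1,666,735.00 − €1,201,200 = €465,535.00. Interest = €188,300.00.
DOL = €1,666,735.00 ÷ €465,535.00 = 3.5803; DFL = €465,535.00 ÷ €277,235.00 = 1.6792.
Combined leverage = 3.5803 × 1.6792 = 6.0120.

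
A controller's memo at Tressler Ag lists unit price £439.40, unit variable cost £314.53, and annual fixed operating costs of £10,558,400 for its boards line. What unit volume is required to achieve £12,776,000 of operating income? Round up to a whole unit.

Contribution margin per unit = £439.40 − £314.53 = £124.87.
Units = (FC + target) / CM = (£10,558,400 + £12,776,000) / £124.87 = 186,869.54, so 186,870 boards.

186,870 boards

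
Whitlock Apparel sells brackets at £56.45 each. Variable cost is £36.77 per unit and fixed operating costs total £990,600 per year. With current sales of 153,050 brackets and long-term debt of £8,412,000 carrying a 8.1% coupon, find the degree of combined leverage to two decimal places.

2.25

At 153,050 units, contribution = 153,050 × £19.68 = £3,012,024.00.
EBIT = £3,012,024.00 − £990,600 = £2,021,424.00. Interest = £681,372.00.
DOL = £3,012,024.00 ÷ £2,021,424.00 = 1.4901; DFL = £2,021,424.00 ÷ £1,340,052.00 = 1.5085.
Combined leverage = 1.4901 × 1.5085 = 2.2478.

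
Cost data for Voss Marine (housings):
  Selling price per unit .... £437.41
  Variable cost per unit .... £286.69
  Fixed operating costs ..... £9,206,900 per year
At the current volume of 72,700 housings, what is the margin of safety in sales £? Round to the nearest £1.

Contribution margin per unit = £437.41 − £286.69 = £150.72. Break-even units = £9,206,900 ÷ £150.72 = 61,086.12; break-even revenue = 61,086.12 × £437.41 = £26,719,679.73.
Current sales = 72,700 × £437.41 = £31,799,707.00.
Margin of safety = £31,799,707.00 − £26,719,679.73 = £5,080,027.

£5,080,027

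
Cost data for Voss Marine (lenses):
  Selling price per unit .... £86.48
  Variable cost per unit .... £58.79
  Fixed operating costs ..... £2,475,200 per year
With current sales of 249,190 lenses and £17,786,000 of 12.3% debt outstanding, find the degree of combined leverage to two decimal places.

3.08

Total contribution margin = 249,190 × £27.69 = £6,900,071.10.
EBIT = £6,900,071.10 − £2,475,200 = £4,424,871.10. Interest = £2,187,678.00.
DOL = £6,900,071.10 ÷ £4,424,871.10 = 1.5594; DFL = £4,424,871.10 ÷ £2,237,193.10 = 1.9779.
DCL = DOL × DFL = 1.5594 × 1.9779 = 3.0843.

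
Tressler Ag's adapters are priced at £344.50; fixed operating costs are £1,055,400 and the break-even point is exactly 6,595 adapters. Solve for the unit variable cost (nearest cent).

£184.47

Contribution per unit must be FC / Q = £1,055,400 / 6,595 = £160.0303.
Hence VC = price − CM = £344.50 − £160.0303 = £184.47.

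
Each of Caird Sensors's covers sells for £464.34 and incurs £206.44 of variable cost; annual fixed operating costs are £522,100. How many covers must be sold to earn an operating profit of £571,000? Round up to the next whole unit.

Unit CM = price − variable cost = £464.34 − £206.44 = £257.90.
Need Q such that Q × £257.90 − £522,100 = £571,000, i.e. Q = £1,093,100 / £257.90 = 4,238.46 → 4,239.

4,239 covers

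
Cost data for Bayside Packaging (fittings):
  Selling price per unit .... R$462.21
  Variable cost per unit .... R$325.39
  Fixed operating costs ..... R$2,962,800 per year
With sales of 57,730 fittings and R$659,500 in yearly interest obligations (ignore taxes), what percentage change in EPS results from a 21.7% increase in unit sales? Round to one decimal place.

Contribution at this volume is 57,730 × R$136.82 = R$7,898,618.60.
EBIT = R$7,898,618.60 − R$2,962,800 = R$4,935,818.60.
Interest = R$659,500.00, so EBIT − I = R$4,276,318.60.
DCL = total CM / (EBIT − I) = R$7,898,618.60 / R$4,276,318.60 = 1.8471.
%ΔEPS = DCL × %ΔSales = 1.8471 × +21.7% = +40.1%.

+40.1%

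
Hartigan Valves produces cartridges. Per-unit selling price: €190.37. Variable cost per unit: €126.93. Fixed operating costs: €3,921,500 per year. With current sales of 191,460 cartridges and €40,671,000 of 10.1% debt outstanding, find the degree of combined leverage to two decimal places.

Total contribution margin = 191,460 × €63.44 = €12,146,222.40.
Operating income = contribution − fixed costs = €12,146,222.40 − €3,921,500 = €8,224,722.40. Interest = €4,107,771.00, so EBIT − I = €4,116,951.40.
Degree of total leverage = total CM / (EBIT − interest) = €12,146,222.40 / €4,116,951.40 = 2.9503.

2.95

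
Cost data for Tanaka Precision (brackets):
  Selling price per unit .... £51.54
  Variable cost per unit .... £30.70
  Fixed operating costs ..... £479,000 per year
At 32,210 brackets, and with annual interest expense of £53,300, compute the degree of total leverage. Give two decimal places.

At 32,210 units, contribution = 32,210 × £20.84 = £671,256.40.
Operating income = contribution − fixed costs = £671,256.40 − £479,000 = £192,256.40. Interest = £53,300.00, so EBIT − I = £138,956.40.
Degree of total leverage = total CM / (EBIT − interest) = £671,256.40 / £138,956.40 = 4.8307.

4.83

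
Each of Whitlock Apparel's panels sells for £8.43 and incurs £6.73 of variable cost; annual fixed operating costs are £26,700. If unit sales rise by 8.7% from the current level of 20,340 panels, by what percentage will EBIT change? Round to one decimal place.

+38.2%

Total contribution margin = 20,340 × £1.70 = £34,578.00.
Subtracting fixed costs: EBIT = £34,578.00 − £26,700 = £7,878.00.
DOL = contribution ÷ EBIT = £34,578.00 ÷ £7,878.00 = 4.3892.
Operating income changes by 4.3892 × +8.7% = +38.2%.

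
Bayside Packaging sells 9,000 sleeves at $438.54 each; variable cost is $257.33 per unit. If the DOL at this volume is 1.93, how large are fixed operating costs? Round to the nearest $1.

Total contribution margin = 9,000 × $181.21 = $1,630,890.00.
DOL = contribution / EBIT, so EBIT = $1,630,890.00 / 1.93 = $845,020.73.
And FC = contribution − EBIT = $1,630,890.00 − $845,020.73 = $785,869.

$785,869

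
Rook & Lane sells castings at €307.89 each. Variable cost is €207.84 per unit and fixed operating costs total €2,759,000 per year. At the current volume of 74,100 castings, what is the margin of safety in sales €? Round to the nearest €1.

€14,324,209

Contribution margin per unit = €307.89 − €207.84 = €100.05. Break-even units = €2,759,000 ÷ €100.05 = 27,576.21; break-even revenue = 27,576.21 × €307.89 = €8,490,439.88.
Actual sales revenue = 74,100 × €307.89 = €22,814,649.00.
Margin of safety = €22,814,649.00 − €8,490,439.88 = €14,324,209.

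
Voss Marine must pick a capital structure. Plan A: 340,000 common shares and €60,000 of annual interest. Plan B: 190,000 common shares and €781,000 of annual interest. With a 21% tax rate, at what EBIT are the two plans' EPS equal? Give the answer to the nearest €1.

Set EPS_A = EPS_B: (EBIT − €60,000)(1 − 0.21) ÷ 340,000 = (EBIT − €781,000)(1 − 0.21) ÷ 190,000.
Cancelling (1 − t) and cross-multiplying: 190,000·(EBIT − 60,000) = 340,000·(EBIT − 781,000).
Solving, EBIT = (781,000·340,000 − 60,000·190,000) / (340,000 − 190,000) = 254,140,000,000 / 150,000 = 1,694,266.67.

€1,694,267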